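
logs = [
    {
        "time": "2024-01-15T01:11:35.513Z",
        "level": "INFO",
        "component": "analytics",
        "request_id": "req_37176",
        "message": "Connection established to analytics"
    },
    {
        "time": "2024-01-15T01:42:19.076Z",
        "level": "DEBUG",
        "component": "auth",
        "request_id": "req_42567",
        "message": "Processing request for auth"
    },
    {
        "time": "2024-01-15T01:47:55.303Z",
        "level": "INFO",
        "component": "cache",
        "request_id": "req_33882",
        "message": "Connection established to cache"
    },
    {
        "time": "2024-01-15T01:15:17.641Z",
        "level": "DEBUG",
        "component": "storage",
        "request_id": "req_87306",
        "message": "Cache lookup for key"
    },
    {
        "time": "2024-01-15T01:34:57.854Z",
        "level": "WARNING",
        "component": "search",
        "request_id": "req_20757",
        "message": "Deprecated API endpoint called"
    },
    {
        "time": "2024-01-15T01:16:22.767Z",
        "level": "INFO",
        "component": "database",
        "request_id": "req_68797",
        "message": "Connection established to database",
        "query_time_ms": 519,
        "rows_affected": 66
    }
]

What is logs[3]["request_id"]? "req_87306"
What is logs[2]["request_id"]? "req_33882"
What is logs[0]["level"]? "INFO"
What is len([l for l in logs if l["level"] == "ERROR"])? 0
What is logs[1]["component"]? "auth"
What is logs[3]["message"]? "Cache lookup for key"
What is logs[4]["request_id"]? "req_20757"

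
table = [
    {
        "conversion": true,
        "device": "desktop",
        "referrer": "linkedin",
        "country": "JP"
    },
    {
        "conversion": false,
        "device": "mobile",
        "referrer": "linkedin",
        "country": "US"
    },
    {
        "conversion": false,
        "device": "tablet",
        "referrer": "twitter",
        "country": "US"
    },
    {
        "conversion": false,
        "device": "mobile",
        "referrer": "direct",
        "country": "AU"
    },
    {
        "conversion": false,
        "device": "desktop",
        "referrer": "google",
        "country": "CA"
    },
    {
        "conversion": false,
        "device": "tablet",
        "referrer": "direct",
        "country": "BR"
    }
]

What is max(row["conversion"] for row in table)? True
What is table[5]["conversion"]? False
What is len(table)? 6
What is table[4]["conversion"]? False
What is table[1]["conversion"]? False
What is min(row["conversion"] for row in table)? False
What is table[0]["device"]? "desktop"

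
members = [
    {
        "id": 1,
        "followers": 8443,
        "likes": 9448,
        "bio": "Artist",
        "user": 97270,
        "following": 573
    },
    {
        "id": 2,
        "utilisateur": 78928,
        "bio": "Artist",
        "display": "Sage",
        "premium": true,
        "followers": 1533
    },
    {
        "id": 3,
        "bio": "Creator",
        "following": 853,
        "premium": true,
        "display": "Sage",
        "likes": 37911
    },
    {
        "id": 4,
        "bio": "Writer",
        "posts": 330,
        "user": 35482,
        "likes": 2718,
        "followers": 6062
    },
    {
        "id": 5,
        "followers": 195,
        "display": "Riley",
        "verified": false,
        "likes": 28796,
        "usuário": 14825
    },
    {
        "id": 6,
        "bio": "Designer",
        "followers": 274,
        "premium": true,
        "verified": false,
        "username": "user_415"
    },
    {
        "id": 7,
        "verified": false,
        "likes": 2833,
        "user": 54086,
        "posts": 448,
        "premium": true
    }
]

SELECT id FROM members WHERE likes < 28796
[1, 4, 7]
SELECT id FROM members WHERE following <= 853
[1, 3]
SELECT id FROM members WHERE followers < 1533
[5, 6]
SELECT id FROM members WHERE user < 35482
[]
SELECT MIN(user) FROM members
35482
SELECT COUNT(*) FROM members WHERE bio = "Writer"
1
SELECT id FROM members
[1, 2, 3, 4, 5, 6, 7]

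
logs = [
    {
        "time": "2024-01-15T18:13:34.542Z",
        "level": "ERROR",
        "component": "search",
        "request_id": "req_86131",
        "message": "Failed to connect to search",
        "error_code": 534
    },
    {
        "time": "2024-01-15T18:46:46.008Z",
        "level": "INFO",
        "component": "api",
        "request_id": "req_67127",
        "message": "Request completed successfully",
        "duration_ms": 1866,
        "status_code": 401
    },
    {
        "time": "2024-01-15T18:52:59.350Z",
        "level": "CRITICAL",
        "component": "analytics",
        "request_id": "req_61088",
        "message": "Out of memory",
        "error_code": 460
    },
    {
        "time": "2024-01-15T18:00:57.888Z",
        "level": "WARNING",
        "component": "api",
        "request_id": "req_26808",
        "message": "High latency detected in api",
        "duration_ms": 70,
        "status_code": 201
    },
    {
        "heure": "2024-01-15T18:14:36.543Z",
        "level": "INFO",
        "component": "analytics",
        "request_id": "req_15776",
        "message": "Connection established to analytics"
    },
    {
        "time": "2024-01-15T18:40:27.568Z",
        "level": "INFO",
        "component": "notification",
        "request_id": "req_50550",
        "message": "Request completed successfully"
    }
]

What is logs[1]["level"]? "INFO"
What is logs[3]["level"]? "WARNING"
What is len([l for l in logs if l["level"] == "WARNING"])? 1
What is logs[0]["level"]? "ERROR"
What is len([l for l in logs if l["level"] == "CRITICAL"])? 1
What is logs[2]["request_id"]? "req_61088"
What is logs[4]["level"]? "INFO"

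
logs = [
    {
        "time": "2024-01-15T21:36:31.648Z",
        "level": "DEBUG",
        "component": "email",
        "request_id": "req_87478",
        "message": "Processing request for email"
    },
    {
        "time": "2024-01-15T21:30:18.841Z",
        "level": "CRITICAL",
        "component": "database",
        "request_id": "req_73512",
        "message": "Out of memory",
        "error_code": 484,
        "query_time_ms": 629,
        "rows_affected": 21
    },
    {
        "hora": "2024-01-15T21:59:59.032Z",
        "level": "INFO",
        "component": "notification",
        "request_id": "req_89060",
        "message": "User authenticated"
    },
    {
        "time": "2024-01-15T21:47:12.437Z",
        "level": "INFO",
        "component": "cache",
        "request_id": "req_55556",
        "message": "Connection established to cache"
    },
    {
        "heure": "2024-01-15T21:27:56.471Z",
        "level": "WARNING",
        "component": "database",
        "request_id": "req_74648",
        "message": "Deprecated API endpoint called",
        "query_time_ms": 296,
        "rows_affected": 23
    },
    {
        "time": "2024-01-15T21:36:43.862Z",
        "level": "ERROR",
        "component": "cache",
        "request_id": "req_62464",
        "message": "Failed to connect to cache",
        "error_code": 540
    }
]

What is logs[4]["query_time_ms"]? 296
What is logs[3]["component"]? "cache"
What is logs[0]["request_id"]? "req_87478"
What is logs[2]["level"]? "INFO"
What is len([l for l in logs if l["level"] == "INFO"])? 2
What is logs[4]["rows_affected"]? 23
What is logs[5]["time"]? "2024-01-15T21:36:43.862Z"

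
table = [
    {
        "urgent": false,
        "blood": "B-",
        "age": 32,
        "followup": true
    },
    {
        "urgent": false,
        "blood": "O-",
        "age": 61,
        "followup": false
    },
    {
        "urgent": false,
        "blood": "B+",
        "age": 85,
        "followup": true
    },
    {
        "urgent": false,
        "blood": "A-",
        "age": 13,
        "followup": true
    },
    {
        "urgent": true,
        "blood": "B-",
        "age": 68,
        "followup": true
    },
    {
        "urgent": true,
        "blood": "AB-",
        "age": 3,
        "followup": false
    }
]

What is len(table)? 6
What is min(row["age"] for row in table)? 3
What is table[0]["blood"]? "B-"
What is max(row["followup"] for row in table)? True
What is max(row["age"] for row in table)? 85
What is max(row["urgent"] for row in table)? True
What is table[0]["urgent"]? False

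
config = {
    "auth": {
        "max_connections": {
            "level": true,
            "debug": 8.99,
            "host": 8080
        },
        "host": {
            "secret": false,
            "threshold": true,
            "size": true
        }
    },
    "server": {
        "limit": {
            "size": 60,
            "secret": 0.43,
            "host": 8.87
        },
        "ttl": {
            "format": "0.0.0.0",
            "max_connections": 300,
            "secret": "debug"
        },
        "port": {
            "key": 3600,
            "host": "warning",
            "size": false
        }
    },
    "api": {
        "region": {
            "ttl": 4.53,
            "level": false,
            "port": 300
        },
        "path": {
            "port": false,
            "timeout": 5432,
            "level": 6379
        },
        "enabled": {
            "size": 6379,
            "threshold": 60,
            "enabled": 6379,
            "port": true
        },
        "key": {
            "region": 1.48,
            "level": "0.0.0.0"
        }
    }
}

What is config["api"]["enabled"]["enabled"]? 6379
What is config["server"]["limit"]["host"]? 8.87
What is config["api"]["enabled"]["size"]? 6379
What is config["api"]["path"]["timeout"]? 5432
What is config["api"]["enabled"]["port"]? True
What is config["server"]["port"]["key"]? 3600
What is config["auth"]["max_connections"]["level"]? True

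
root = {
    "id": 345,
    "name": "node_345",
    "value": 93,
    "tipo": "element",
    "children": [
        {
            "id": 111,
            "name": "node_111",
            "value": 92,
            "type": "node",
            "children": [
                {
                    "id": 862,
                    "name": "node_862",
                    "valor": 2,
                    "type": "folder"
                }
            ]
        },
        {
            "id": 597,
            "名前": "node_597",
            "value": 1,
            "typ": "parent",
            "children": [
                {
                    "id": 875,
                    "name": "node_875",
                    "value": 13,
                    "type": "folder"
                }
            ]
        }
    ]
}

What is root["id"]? 345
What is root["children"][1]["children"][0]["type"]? "folder"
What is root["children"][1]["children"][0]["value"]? 13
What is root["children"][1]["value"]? 1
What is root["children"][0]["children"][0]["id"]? 862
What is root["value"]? 93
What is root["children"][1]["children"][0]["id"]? 875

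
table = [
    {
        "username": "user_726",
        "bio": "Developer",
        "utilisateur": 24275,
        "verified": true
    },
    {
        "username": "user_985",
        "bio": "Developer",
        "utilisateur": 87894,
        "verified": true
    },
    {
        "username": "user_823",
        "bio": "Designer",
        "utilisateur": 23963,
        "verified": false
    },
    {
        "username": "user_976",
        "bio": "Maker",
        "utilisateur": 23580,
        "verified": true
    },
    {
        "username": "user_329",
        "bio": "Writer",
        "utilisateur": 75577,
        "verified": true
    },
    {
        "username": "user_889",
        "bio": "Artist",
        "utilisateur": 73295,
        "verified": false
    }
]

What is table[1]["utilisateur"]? 87894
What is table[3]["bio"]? "Maker"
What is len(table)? 6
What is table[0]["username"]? "user_726"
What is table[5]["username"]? "user_889"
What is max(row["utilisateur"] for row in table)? 87894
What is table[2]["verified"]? False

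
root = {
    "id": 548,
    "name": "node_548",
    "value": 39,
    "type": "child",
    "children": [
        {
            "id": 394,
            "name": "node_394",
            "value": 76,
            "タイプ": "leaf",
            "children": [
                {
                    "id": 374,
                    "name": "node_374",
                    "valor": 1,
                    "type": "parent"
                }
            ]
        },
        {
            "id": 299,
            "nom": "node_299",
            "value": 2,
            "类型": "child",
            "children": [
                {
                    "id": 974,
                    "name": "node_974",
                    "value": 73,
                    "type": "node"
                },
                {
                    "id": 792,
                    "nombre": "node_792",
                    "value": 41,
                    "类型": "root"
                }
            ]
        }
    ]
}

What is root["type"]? "child"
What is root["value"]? 39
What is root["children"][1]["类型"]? "child"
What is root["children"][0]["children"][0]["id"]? 374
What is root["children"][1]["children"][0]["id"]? 974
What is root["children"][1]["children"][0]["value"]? 73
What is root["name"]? "node_548"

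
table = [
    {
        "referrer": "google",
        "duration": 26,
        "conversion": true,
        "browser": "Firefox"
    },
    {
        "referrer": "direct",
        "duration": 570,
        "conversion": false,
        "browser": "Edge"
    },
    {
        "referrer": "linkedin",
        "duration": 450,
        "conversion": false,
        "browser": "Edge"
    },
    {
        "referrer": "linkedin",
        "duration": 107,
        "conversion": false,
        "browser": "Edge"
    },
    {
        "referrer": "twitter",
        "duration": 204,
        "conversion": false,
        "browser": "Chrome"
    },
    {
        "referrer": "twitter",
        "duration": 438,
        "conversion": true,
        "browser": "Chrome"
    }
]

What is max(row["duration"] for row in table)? 570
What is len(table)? 6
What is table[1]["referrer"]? "direct"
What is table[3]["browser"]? "Edge"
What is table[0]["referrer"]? "google"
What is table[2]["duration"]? 450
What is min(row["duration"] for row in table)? 26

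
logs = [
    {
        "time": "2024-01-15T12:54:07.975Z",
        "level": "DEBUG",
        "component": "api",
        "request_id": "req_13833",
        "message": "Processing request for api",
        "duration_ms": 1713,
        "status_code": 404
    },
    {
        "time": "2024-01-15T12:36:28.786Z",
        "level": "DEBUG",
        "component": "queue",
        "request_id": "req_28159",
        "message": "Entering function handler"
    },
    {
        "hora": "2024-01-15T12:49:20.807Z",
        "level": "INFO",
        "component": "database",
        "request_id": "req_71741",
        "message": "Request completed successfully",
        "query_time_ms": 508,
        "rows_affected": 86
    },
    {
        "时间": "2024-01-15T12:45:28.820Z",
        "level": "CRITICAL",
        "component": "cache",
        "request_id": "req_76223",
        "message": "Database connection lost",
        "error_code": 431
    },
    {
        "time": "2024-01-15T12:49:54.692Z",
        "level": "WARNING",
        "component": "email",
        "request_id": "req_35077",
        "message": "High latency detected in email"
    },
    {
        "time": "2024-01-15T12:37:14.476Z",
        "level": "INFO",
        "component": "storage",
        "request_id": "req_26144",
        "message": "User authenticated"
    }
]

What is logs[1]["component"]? "queue"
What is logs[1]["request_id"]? "req_28159"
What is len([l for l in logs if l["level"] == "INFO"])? 2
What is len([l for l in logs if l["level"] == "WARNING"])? 1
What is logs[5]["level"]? "INFO"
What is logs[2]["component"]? "database"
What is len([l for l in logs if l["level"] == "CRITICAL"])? 1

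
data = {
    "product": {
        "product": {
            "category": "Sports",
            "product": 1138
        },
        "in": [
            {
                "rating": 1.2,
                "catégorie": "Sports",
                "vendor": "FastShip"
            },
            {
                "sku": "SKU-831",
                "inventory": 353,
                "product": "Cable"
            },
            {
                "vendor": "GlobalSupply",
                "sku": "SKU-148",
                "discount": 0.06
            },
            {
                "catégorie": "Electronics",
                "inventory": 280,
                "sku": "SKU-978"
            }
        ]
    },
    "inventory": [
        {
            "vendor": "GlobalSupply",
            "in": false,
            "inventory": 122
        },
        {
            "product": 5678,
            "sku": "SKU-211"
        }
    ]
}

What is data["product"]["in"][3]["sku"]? "SKU-978"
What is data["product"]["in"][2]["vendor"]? "GlobalSupply"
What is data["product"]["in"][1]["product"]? "Cable"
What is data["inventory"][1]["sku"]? "SKU-211"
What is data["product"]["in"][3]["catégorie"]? "Electronics"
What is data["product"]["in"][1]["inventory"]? 353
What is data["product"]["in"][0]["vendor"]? "FastShip"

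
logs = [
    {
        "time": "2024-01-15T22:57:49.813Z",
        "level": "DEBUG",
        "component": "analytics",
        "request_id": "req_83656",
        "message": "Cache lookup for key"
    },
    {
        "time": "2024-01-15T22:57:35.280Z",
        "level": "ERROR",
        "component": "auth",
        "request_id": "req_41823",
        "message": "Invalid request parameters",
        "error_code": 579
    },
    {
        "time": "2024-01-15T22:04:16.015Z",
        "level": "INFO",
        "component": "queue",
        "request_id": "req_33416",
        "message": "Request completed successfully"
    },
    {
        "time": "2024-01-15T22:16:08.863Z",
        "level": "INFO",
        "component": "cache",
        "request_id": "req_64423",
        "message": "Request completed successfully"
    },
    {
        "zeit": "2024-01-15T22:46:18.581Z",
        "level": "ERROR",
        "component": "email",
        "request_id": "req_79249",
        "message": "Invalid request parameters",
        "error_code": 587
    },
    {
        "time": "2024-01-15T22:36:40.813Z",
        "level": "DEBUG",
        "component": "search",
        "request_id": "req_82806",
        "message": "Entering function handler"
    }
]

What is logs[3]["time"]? "2024-01-15T22:16:08.863Z"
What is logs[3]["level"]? "INFO"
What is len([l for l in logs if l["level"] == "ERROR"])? 2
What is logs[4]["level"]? "ERROR"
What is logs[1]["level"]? "ERROR"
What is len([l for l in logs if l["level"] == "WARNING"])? 0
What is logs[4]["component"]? "email"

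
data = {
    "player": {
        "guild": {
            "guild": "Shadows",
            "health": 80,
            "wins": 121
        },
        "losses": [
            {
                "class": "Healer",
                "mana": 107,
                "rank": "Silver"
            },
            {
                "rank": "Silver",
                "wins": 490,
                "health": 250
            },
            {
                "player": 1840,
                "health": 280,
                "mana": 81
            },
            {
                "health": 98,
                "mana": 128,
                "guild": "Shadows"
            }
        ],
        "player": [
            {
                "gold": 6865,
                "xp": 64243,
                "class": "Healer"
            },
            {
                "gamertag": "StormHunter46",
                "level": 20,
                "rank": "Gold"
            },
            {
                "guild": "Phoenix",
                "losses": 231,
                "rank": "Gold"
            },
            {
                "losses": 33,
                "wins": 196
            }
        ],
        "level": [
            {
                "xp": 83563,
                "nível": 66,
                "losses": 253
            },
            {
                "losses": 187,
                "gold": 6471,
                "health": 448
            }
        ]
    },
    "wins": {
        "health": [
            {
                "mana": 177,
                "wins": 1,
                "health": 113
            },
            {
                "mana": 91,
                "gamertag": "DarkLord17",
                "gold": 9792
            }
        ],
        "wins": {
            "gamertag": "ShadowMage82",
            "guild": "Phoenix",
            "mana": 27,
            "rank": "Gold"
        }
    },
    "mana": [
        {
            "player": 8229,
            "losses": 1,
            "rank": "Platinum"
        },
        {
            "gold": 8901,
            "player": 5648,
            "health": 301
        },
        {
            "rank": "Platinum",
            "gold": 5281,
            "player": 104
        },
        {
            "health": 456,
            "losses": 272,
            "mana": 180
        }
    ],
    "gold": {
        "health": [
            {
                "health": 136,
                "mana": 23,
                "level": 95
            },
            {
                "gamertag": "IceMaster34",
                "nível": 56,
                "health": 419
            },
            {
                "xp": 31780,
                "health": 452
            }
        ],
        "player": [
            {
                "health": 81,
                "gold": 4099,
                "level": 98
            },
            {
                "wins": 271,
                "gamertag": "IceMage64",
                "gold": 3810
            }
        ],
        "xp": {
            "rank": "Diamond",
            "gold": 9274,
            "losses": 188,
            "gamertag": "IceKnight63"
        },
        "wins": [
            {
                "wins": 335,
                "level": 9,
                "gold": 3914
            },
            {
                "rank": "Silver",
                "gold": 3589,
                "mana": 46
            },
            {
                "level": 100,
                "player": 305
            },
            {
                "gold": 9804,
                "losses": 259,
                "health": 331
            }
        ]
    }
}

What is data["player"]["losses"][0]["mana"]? 107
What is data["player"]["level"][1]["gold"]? 6471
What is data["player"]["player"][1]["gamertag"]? "StormHunter46"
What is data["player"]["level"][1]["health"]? 448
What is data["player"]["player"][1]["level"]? 20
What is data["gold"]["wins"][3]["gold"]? 9804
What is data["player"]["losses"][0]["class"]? "Healer"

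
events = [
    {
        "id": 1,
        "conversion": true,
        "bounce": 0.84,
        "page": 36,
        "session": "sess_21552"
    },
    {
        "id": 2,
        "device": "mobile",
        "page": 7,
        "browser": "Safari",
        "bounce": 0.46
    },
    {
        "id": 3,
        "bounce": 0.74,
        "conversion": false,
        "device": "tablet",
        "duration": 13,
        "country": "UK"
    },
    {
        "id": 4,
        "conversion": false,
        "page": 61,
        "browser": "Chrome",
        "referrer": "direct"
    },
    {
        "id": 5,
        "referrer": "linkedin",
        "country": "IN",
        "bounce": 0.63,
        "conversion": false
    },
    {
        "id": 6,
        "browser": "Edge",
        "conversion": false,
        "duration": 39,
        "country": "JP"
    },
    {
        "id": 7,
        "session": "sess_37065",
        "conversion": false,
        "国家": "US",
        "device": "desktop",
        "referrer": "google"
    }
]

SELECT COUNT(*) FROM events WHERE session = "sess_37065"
1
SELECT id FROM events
[1, 2, 3, 4, 5, 6, 7]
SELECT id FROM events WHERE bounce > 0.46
[1, 3, 5]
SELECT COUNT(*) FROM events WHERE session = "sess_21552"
1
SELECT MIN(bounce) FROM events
0.46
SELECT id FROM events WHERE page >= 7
[1, 2, 4]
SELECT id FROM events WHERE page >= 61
[4]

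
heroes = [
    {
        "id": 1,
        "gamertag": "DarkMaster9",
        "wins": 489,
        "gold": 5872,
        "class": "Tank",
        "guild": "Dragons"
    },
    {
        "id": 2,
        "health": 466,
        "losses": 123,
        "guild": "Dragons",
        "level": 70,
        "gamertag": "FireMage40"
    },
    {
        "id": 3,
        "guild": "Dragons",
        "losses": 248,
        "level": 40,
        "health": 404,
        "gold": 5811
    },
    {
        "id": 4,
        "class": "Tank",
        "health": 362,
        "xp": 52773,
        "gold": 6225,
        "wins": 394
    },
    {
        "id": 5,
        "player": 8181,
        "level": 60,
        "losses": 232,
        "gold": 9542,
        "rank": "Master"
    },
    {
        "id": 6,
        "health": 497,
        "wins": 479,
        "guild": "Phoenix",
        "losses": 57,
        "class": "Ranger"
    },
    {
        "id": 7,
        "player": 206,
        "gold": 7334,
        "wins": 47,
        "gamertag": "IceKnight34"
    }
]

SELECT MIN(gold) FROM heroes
5811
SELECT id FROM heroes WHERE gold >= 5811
[1, 3, 4, 5, 7]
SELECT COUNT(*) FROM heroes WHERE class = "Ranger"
1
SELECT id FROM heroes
[1, 2, 3, 4, 5, 6, 7]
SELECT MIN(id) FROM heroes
1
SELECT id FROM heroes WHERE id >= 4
[4, 5, 6, 7]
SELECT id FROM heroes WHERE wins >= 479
[1, 6]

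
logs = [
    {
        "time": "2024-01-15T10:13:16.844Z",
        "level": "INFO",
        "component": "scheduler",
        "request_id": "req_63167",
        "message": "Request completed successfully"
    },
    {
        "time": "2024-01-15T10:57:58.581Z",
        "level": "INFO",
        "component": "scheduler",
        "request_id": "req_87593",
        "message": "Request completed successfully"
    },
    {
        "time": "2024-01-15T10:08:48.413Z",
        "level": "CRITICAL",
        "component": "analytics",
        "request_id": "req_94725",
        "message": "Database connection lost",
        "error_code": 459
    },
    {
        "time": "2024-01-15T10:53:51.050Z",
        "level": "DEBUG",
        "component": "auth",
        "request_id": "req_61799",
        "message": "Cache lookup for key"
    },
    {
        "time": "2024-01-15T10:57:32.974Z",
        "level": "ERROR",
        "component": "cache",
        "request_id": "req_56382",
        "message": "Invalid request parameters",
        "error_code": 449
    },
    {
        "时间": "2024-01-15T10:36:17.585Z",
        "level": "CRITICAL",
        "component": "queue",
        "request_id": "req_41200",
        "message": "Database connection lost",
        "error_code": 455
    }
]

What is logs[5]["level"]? "CRITICAL"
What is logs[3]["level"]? "DEBUG"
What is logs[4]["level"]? "ERROR"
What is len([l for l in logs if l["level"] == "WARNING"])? 0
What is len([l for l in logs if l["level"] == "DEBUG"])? 1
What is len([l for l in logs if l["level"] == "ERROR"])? 1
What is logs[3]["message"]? "Cache lookup for key"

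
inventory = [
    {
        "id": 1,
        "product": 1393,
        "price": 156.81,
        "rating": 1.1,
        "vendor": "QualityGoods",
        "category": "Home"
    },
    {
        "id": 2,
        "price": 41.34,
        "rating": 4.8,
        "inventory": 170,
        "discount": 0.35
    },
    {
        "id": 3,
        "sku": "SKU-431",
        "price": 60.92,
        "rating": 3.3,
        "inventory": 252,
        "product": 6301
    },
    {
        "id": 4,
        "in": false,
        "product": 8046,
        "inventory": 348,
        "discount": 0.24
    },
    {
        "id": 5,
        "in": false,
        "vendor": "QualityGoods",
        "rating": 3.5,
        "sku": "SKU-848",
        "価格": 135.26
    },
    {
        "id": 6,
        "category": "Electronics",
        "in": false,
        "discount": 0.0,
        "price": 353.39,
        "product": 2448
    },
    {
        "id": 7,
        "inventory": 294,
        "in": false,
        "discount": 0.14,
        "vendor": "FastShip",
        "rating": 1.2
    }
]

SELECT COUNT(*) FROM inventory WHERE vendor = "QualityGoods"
2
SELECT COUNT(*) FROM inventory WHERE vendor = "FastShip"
1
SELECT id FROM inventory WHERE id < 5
[1, 2, 3, 4]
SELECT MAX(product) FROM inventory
8046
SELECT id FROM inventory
[1, 2, 3, 4, 5, 6, 7]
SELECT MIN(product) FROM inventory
1393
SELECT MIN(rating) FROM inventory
1.1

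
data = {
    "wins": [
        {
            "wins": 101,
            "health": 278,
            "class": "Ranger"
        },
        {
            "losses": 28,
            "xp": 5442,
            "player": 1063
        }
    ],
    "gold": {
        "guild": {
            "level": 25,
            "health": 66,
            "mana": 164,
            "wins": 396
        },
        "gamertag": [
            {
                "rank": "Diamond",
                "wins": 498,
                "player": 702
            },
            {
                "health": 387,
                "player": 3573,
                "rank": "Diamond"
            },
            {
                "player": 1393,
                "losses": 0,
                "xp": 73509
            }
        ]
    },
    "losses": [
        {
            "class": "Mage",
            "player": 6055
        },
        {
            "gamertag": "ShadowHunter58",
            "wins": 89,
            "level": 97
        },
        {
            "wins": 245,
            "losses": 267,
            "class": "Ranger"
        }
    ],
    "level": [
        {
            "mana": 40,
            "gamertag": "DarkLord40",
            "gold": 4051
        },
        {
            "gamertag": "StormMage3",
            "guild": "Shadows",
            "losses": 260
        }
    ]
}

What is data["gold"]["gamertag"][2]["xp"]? 73509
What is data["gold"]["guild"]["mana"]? 164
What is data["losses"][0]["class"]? "Mage"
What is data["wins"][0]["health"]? 278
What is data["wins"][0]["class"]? "Ranger"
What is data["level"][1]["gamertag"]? "StormMage3"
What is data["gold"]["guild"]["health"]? 66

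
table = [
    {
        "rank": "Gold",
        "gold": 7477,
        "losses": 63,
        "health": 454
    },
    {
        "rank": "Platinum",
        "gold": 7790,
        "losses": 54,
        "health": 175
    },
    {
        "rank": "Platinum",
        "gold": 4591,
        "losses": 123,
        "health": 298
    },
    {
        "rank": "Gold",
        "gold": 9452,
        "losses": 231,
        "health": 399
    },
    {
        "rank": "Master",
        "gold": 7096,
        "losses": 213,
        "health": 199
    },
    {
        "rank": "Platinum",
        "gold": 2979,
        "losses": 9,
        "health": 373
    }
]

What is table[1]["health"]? 175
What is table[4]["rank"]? "Master"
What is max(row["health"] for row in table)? 454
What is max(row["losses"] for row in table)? 231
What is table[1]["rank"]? "Platinum"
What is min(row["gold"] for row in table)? 2979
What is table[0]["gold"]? 7477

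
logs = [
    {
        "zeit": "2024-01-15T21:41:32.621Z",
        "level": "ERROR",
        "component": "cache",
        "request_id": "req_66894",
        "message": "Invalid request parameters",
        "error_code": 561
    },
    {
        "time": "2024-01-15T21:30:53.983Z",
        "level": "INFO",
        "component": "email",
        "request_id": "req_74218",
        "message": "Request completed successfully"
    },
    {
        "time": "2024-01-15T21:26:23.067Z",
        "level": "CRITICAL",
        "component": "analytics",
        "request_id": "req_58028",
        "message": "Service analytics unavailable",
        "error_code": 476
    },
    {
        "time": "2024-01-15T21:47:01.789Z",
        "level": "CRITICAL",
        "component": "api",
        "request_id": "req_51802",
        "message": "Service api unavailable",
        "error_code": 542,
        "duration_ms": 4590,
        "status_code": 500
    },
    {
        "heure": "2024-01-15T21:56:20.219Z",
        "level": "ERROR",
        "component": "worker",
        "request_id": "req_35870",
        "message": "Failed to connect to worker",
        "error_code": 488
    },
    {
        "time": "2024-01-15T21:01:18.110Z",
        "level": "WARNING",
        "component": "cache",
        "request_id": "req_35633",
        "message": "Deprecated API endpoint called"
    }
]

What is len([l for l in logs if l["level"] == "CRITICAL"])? 2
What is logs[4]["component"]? "worker"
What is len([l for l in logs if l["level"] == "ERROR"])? 2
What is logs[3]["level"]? "CRITICAL"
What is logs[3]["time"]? "2024-01-15T21:47:01.789Z"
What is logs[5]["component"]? "cache"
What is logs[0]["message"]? "Invalid request parameters"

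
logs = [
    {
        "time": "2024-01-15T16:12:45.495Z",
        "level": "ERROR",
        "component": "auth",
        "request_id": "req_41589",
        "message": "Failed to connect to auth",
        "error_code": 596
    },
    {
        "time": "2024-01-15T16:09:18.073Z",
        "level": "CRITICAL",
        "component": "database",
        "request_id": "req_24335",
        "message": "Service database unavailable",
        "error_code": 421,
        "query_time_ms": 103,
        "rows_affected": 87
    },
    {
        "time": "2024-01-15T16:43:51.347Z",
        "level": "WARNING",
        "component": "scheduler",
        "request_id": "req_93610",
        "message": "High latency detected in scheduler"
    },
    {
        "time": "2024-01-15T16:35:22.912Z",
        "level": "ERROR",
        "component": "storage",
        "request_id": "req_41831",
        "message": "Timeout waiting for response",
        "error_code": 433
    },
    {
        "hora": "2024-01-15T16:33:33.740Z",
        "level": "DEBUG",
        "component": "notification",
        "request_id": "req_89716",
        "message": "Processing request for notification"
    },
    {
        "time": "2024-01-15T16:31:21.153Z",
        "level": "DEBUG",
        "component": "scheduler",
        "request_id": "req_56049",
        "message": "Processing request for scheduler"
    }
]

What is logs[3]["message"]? "Timeout waiting for response"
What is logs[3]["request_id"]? "req_41831"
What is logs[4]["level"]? "DEBUG"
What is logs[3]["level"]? "ERROR"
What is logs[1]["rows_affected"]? 87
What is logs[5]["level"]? "DEBUG"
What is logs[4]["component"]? "notification"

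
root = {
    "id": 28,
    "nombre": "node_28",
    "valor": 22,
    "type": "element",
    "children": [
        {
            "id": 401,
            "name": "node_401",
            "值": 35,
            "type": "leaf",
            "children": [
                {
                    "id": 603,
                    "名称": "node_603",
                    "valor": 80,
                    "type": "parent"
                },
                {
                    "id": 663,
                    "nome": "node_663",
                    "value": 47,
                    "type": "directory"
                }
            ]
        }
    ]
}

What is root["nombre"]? "node_28"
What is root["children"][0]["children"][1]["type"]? "directory"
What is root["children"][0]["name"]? "node_401"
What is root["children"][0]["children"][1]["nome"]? "node_663"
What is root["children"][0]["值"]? 35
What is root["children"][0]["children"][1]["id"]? 663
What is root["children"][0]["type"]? "leaf"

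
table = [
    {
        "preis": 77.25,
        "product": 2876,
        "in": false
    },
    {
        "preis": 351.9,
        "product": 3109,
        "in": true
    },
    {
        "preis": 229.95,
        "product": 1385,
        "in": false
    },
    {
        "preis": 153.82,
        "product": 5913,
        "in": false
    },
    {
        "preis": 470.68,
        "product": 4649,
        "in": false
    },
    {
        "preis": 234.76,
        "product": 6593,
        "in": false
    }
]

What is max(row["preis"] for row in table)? 470.68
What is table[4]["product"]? 4649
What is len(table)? 6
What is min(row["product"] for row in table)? 1385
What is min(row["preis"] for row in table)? 77.25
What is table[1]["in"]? True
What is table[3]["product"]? 5913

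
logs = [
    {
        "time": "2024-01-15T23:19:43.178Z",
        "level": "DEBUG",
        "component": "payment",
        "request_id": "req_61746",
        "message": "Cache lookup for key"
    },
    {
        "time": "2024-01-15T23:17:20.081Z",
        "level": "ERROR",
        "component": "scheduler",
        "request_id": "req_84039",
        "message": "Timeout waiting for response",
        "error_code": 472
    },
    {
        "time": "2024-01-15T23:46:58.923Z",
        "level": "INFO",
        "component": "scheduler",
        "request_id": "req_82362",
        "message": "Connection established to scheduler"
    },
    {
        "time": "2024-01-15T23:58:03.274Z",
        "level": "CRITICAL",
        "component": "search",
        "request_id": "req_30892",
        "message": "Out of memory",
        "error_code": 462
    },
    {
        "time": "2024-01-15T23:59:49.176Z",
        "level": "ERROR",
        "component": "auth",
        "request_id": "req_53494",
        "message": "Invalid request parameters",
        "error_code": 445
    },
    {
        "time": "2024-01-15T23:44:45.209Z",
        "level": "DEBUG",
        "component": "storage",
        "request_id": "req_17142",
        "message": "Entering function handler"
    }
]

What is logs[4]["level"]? "ERROR"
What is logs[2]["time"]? "2024-01-15T23:46:58.923Z"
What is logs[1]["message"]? "Timeout waiting for response"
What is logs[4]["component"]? "auth"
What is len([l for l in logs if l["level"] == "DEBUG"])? 2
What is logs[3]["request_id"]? "req_30892"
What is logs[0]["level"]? "DEBUG"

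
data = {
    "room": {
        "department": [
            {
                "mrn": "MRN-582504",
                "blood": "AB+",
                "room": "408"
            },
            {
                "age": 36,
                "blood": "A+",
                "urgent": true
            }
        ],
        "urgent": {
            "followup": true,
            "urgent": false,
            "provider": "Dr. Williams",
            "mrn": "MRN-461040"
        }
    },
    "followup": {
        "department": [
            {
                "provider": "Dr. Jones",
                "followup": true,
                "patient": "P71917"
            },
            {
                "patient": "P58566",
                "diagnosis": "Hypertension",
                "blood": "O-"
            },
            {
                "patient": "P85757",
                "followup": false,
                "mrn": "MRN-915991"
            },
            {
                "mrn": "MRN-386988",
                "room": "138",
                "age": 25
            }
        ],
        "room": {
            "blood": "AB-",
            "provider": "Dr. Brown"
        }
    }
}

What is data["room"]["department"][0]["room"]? "408"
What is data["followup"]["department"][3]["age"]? 25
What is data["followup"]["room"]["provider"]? "Dr. Brown"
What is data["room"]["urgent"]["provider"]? "Dr. Williams"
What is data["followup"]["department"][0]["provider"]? "Dr. Jones"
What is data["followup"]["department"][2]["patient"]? "P85757"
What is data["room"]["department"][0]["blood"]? "AB+"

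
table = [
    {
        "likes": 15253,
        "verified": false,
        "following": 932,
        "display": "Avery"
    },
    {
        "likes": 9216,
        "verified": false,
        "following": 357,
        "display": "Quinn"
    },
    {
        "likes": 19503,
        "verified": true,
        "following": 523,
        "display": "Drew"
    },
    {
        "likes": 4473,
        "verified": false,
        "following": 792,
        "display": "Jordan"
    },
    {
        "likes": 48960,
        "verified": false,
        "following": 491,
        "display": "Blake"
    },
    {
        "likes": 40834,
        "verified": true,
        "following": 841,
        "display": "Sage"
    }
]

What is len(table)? 6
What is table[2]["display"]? "Drew"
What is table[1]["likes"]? 9216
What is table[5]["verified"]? True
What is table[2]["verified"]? True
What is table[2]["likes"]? 19503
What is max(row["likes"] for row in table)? 48960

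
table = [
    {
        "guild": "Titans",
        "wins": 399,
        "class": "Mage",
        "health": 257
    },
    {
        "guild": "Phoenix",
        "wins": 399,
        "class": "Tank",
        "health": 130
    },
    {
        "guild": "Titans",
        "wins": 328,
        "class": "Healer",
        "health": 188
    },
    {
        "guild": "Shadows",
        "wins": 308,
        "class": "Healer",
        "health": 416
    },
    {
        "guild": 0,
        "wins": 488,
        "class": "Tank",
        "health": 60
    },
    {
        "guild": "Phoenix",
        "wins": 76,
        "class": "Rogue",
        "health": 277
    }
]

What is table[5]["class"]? "Rogue"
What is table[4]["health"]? 60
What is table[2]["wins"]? 328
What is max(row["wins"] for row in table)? 488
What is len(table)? 6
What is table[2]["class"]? "Healer"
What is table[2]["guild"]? "Titans"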